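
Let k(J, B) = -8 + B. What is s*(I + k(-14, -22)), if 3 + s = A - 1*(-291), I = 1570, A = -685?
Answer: -611380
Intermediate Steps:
s = -397 (s = -3 + (-685 - 1*(-291)) = -3 + (-685 + 291) = -3 - 394 = -397)
s*(I + k(-14, -22)) = -397*(1570 + (-8 - 22)) = -397*(1570 - 30) = -397*1540 = -611380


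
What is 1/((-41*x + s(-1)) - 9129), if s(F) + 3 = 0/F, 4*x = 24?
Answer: -1/9378 ≈ -0.00010663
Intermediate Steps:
x = 6 (x = (1/4)*24 = 6)
s(F) = -3 (s(F) = -3 + 0/F = -3 + 0 = -3)
1/((-41*x + s(-1)) - 9129) = 1/((-41*6 - 3) - 9129) = 1/((-246 - 3) - 9129) = 1/(-249 - 9129) = 1/(-9378) = -1/9378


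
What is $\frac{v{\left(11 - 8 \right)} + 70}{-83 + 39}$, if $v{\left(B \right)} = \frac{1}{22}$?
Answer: $- \frac{1541}{968} \approx -1.5919$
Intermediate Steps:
$v{\left(B \right)} = \frac{1}{22}$
$\frac{v{\left(11 - 8 \right)} + 70}{-83 + 39} = \frac{\frac{1}{22} + 70}{-83 + 39} = \frac{1541}{22 \left(-44\right)} = \frac{1541}{22} \left(- \frac{1}{44}\right) = - \frac{1541}{968}$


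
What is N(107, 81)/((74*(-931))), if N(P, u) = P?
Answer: -107/68894 ≈ -0.0015531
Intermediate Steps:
N(107, 81)/((74*(-931))) = 107/((74*(-931))) = 107/(-68894) = 107*(-1/68894) = -107/68894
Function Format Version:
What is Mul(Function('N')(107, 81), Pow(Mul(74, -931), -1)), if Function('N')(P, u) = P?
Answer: Rational(-107, 68894) ≈ -0.0015531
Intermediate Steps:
Mul(Function('N')(107, 81), Pow(Mul(74, -931), -1)) = Mul(107, Pow(Mul(74, -931), -1)) = Mul(107, Pow(-68894, -1)) = Mul(107, Rational(-1, 68894)) = Rational(-107, 68894)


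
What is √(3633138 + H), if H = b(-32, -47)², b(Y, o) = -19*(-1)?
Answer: √3633499 ≈ 1906.2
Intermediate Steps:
b(Y, o) = 19
H = 361 (H = 19² = 361)
√(3633138 + H) = √(3633138 + 361) = √3633499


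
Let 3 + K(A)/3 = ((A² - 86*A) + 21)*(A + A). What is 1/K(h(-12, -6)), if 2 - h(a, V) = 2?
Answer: -⅑ ≈ -0.11111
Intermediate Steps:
h(a, V) = 0 (h(a, V) = 2 - 1*2 = 2 - 2 = 0)
K(A) = -9 + 6*A*(21 + A² - 86*A) (K(A) = -9 + 3*(((A² - 86*A) + 21)*(A + A)) = -9 + 3*((21 + A² - 86*A)*(2*A)) = -9 + 3*(2*A*(21 + A² - 86*A)) = -9 + 6*A*(21 + A² - 86*A))
1/K(h(-12, -6)) = 1/(-9 - 516*0² + 6*0³ + 126*0) = 1/(-9 - 516*0 + 6*0 + 0) = 1/(-9 + 0 + 0 + 0) = 1/(-9) = -⅑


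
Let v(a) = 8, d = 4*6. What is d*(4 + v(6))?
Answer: 288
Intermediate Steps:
d = 24
d*(4 + v(6)) = 24*(4 + 8) = 24*12 = 288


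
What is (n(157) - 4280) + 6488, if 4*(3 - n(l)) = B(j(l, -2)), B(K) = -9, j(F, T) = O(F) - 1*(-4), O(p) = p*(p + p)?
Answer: 8853/4 ≈ 2213.3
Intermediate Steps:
O(p) = 2*p² (O(p) = p*(2*p) = 2*p²)
j(F, T) = 4 + 2*F² (j(F, T) = 2*F² - 1*(-4) = 2*F² + 4 = 4 + 2*F²)
n(l) = 21/4 (n(l) = 3 - ¼*(-9) = 3 + 9/4 = 21/4)
(n(157) - 4280) + 6488 = (21/4 - 4280) + 6488 = -17099/4 + 6488 = 8853/4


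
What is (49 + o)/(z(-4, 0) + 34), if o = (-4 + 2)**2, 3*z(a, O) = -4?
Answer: 159/98 ≈ 1.6224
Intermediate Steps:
z(a, O) = -4/3 (z(a, O) = (1/3)*(-4) = -4/3)
o = 4 (o = (-2)**2 = 4)
(49 + o)/(z(-4, 0) + 34) = (49 + 4)/(-4/3 + 34) = 53/(98/3) = 53*(3/98) = 159/98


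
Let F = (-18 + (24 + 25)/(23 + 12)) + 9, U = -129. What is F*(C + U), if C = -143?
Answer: 10336/5 ≈ 2067.2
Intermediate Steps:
F = -38/5 (F = (-18 + 49/35) + 9 = (-18 + 49*(1/35)) + 9 = (-18 + 7/5) + 9 = -83/5 + 9 = -38/5 ≈ -7.6000)
F*(C + U) = -38*(-143 - 129)/5 = -38/5*(-272) = 10336/5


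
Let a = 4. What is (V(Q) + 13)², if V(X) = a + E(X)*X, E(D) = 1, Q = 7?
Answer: 576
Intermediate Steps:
V(X) = 4 + X (V(X) = 4 + 1*X = 4 + X)
(V(Q) + 13)² = ((4 + 7) + 13)² = (11 + 13)² = 24² = 576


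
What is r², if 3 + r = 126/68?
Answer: 1521/1156 ≈ 1.3157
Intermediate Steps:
r = -39/34 (r = -3 + 126/68 = -3 + 126*(1/68) = -3 + 63/34 = -39/34 ≈ -1.1471)
r² = (-39/34)² = 1521/1156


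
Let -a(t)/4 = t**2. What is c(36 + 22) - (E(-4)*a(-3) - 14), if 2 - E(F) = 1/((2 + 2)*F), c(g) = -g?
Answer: 121/4 ≈ 30.250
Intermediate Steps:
E(F) = 2 - 1/(4*F) (E(F) = 2 - 1/((2 + 2)*F) = 2 - 1/(4*F))
a(t) = -4*t**2
c(36 + 22) - (E(-4)*a(-3) - 14) = -(36 + 22) - ((2 - 1/4/(-4))*(-4*(-3)**2) - 14) = -1*58 - ((2 - 1/4*(-1/4))*(-4*9) - 14) = -58 - ((2 + 1/16)*(-36) - 14) = -58 - ((33/16)*(-36) - 14) = -58 - (-297/4 - 14) = -58 - 1*(-353/4) = -58 + 353/4 = 121/4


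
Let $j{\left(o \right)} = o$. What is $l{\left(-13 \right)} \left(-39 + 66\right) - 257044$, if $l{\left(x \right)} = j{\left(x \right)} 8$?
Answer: $-259852$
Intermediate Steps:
$l{\left(x \right)} = 8 x$ ($l{\left(x \right)} = x 8 = 8 x$)
$l{\left(-13 \right)} \left(-39 + 66\right) - 257044 = 8 \left(-13\right) \left(-39 + 66\right) - 257044 = \left(-104\right) 27 - 257044 = -2808 - 257044 = -259852$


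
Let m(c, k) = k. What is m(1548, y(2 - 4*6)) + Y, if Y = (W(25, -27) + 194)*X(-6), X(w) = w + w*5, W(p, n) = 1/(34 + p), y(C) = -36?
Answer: -414216/59 ≈ -7020.6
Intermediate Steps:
X(w) = 6*w (X(w) = w + 5*w = 6*w)
Y = -412092/59 (Y = (1/(34 + 25) + 194)*(6*(-6)) = (1/59 + 194)*(-36) = (11447/59)*(-36) = -412092/59 ≈ -6984.6)
m(1548, y(2 - 4*6)) + Y = -36 - 412092/59 = -414216/59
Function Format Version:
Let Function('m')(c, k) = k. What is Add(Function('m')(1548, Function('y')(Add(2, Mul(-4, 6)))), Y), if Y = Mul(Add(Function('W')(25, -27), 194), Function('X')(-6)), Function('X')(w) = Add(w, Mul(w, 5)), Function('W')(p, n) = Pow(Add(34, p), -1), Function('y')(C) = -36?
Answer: Rational(-414216, 59) ≈ -7020.6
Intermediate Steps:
Function('X')(w) = Mul(6, w) (Function('X')(w) = Add(w, Mul(5, w)) = Mul(6, w))
Y = Rational(-412092, 59) (Y = Mul(Add(Pow(Add(34, 25), -1), 194), Mul(6, -6)) = Mul(Add(Pow(59, -1), 194), -36) = Mul(Add(Rational(1, 59), 194), -36) = Mul(Rational(11447, 59), -36) = Rational(-412092, 59) ≈ -6984.6)
Add(Function('m')(1548, Function('y')(Add(2, Mul(-4, 6)))), Y) = Add(-36, Rational(-412092, 59)) = Rational(-414216, 59)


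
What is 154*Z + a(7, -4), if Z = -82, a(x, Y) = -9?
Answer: -12637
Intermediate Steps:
154*Z + a(7, -4) = 154*(-82) - 9 = -12628 - 9 = -12637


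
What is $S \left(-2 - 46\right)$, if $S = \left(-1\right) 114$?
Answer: $5472$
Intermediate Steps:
$S = -114$
$S \left(-2 - 46\right) = - 114 \left(-2 - 46\right) = \left(-114\right) \left(-48\right) = 5472$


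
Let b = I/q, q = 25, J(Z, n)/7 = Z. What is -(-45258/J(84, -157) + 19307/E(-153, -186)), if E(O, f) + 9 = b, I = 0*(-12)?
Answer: 1959973/882 ≈ 2222.2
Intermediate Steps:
I = 0
J(Z, n) = 7*Z
b = 0 (b = 0/25 = 0*(1/25) = 0)
E(O, f) = -9 (E(O, f) = -9 + 0 = -9)
-(-45258/J(84, -157) + 19307/E(-153, -186)) = -(-45258/(7*84) + 19307/(-9)) = -(-45258/588 + 19307*(-⅑)) = -(-45258*1/588 - 19307/9) = -(-7543/98 - 19307/9) = -1*(-1959973/882) = 1959973/882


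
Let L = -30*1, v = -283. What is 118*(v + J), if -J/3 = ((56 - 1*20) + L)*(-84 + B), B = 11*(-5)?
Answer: 261842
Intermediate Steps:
B = -55
L = -30
J = 2502 (J = -3*((56 - 1*20) - 30)*(-84 - 55) = -3*((56 - 20) - 30)*(-139) = -3*(36 - 30)*(-139) = -18*(-139) = -3*(-834) = 2502)
118*(v + J) = 118*(-283 + 2502) = 118*2219 = 261842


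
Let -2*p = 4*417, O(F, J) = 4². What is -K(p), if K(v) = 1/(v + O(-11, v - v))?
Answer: 1/818 ≈ 0.0012225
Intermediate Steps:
O(F, J) = 16
p = -834 (p = -2*417 = -½*1668 = -834)
K(v) = 1/(16 + v) (K(v) = 1/(v + 16) = 1/(16 + v))
-K(p) = -1/(16 - 834) = -1/(-818) = -1*(-1/818) = 1/818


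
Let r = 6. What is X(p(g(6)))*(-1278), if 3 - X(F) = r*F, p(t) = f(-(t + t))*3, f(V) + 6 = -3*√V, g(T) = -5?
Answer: -141858 - 69012*√10 ≈ -3.6009e+5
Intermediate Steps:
f(V) = -6 - 3*√V
p(t) = -18 - 9*√2*√(-t) (p(t) = (-6 - 3*√(-2*t))*3 = (-6 - 3*√2*√(-t))*3 = -18 - 9*√2*√(-t))
X(F) = 3 - 6*F
X(p(g(6)))*(-1278) = (3 - 6*(-18 - 9*√2*√(-1*(-5))))*(-1278) = (3 - 6*(-18 - 9*√2*√5))*(-1278) = (3 - 6*(-18 - 9*√10))*(-1278) = (3 + (108 + 54*√10))*(-1278) = (111 + 54*√10)*(-1278) = -141858 - 69012*√10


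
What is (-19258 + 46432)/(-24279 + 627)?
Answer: -4529/3942 ≈ -1.1489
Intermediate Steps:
(-19258 + 46432)/(-24279 + 627) = 27174/(-23652) = 27174*(-1/23652) = -4529/3942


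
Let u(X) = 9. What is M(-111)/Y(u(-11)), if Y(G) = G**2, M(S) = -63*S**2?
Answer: -9583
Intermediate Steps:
M(-111)/Y(u(-11)) = (-63*(-111)**2)/(9**2) = -63*12321/81 = -776223*1/81 = -9583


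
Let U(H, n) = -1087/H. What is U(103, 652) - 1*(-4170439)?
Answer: 429554130/103 ≈ 4.1704e+6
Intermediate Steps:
U(103, 652) - 1*(-4170439) = -1087/103 - 1*(-4170439) = -1087*1/103 + 4170439 = -1087/103 + 4170439 = 429554130/103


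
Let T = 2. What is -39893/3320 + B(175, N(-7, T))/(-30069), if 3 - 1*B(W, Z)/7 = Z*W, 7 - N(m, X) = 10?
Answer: -403937779/33276360 ≈ -12.139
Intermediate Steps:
N(m, X) = -3 (N(m, X) = 7 - 1*10 = 7 - 10 = -3)
B(W, Z) = 21 - 7*W*Z (B(W, Z) = 21 - 7*Z*W = 21 - 7*W*Z)
-39893/3320 + B(175, N(-7, T))/(-30069) = -39893/3320 + (21 - 7*175*(-3))/(-30069) = -39893*1/3320 + (21 + 3675)*(-1/30069) = -39893/3320 + 3696*(-1/30069) = -39893/3320 - 1232/10023 = -403937779/33276360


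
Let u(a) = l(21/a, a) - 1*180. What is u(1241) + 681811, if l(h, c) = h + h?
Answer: 845904113/1241 ≈ 6.8163e+5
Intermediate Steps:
l(h, c) = 2*h
u(a) = -180 + 42/a (u(a) = 2*(21/a) - 1*180 = 42/a - 180 = -180 + 42/a)
u(1241) + 681811 = (-180 + 42/1241) + 681811 = -223338/1241 + 681811 = 845904113/1241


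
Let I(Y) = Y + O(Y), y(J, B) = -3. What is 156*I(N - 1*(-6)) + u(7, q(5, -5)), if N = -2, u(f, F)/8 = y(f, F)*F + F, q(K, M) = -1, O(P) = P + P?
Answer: 1888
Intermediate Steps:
O(P) = 2*P
u(f, F) = -16*F (u(f, F) = 8*(-3*F + F) = 8*(-2*F) = -16*F)
I(Y) = 3*Y (I(Y) = Y + 2*Y = 3*Y)
156*I(N - 1*(-6)) + u(7, q(5, -5)) = 156*(3*(-2 - 1*(-6))) - 16*(-1) = 156*(3*(-2 + 6)) + 16 = 156*(3*4) + 16 = 156*12 + 16 = 1872 + 16 = 1888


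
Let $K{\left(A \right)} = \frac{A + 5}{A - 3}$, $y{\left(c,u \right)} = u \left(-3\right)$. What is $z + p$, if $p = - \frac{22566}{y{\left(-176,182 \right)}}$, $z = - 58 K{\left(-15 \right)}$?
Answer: $\frac{7459}{819} \approx 9.1075$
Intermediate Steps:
$y{\left(c,u \right)} = - 3 u$
$K{\left(A \right)} = \frac{5 + A}{-3 + A}$
$z = - \frac{290}{9}$ ($z = - 58 \frac{5 - 15}{-3 - 15} = - 58 \frac{1}{-18} \left(-10\right) = - 58 \left(\left(- \frac{1}{18}\right) \left(-10\right)\right) = \left(-58\right) \frac{5}{9} = - \frac{290}{9} \approx -32.222$)
$p = \frac{3761}{91}$ ($p = - \frac{22566}{\left(-3\right) 182} = - \frac{22566}{-546} = \left(-22566\right) \left(- \frac{1}{546}\right) = \frac{3761}{91} \approx 41.33$)
$z + p = - \frac{290}{9} + \frac{3761}{91} = \frac{7459}{819}$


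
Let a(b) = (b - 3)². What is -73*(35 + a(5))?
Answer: -2847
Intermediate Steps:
a(b) = (-3 + b)²
-73*(35 + a(5)) = -73*(35 + (-3 + 5)²) = -73*(35 + 2²) = -73*(35 + 4) = -73*39 = -2847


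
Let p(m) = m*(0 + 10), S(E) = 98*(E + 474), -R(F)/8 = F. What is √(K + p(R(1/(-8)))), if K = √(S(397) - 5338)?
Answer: √(10 + 2*√20005) ≈ 17.114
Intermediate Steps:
R(F) = -8*F
S(E) = 46452 + 98*E (S(E) = 98*(474 + E) = 46452 + 98*E)
p(m) = 10*m (p(m) = m*10 = 10*m)
K = 2*√20005 (K = √((46452 + 98*397) - 5338) = √((46452 + 38906) - 5338) = √(85358 - 5338) = √80020 = 2*√20005 ≈ 282.88)
√(K + p(R(1/(-8)))) = √(2*√20005 + 10*(-8/(-8))) = √(2*√20005 + 10*(-8*(-⅛))) = √(2*√20005 + 10*1) = √(2*√20005 + 10) = √(10 + 2*√20005)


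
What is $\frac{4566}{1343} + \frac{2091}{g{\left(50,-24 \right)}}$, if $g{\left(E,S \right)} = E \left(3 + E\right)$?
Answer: $\frac{14908113}{3558950} \approx 4.1889$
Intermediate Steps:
$\frac{4566}{1343} + \frac{2091}{g{\left(50,-24 \right)}} = \frac{4566}{1343} + \frac{2091}{50 \left(3 + 50\right)} = 4566 \cdot \frac{1}{1343} + \frac{2091}{50 \cdot 53} = \frac{4566}{1343} + \frac{2091}{2650} = \frac{14908113}{3558950}$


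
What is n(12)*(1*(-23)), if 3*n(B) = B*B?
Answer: -1104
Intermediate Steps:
n(B) = B²/3 (n(B) = (B*B)/3 = B²/3)
n(12)*(1*(-23)) = ((⅓)*12²)*(1*(-23)) = ((⅓)*144)*(-23) = 48*(-23) = -1104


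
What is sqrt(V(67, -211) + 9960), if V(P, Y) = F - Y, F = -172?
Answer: 3*sqrt(1111) ≈ 99.995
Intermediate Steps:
V(P, Y) = -172 - Y
sqrt(V(67, -211) + 9960) = sqrt((-172 - 1*(-211)) + 9960) = sqrt((-172 + 211) + 9960) = sqrt(39 + 9960) = sqrt(9999) = 3*sqrt(1111)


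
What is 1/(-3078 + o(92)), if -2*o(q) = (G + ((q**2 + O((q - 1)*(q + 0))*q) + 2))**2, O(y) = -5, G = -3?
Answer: -2/64054165 ≈ -3.1224e-8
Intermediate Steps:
o(q) = -(-1 + q**2 - 5*q)**2/2 (o(q) = -(-3 + ((q**2 - 5*q) + 2))**2/2 = -(-3 + (2 + q**2 - 5*q))**2/2 = -(-1 + q**2 - 5*q)**2/2)
1/(-3078 + o(92)) = 1/(-3078 - (1 - 1*92**2 + 5*92)**2/2) = 1/(-3078 - (1 - 1*8464 + 460)**2/2) = 1/(-3078 - (1 - 8464 + 460)**2/2) = 1/(-3078 - 1/2*(-8003)**2) = 1/(-3078 - 1/2*64048009) = 1/(-3078 - 64048009/2) = 1/(-64054165/2) = -2/64054165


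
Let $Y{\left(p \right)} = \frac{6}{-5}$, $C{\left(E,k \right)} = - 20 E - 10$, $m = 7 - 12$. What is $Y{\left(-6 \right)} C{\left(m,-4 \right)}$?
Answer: $-108$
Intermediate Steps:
$m = -5$
$C{\left(E,k \right)} = -10 - 20 E$
$Y{\left(p \right)} = - \frac{6}{5}$ ($Y{\left(p \right)} = 6 \left(- \frac{1}{5}\right) = - \frac{6}{5}$)
$Y{\left(-6 \right)} C{\left(m,-4 \right)} = - \frac{6 \left(-10 - -100\right)}{5} = - \frac{6 \left(-10 + 100\right)}{5} = \left(- \frac{6}{5}\right) 90 = -108$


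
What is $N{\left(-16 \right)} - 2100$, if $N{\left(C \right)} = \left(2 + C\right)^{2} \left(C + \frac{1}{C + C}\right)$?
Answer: $- \frac{41937}{8} \approx -5242.1$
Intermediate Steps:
$N{\left(C \right)} = \left(2 + C\right)^{2} \left(C + \frac{1}{2 C}\right)$
$N{\left(-16 \right)} - 2100 = \frac{\left(2 - 16\right)^{2} \left(\frac{1}{2} + \left(-16\right)^{2}\right)}{-16} - 2100 = - \frac{\left(-14\right)^{2} \left(\frac{1}{2} + 256\right)}{16} - 2100 = \left(- \frac{1}{16}\right) 196 \cdot \frac{513}{2} - 2100 = - \frac{25137}{8} - 2100 = - \frac{41937}{8}$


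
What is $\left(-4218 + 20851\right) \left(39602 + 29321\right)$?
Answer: $1146396259$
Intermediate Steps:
$\left(-4218 + 20851\right) \left(39602 + 29321\right) = 16633 \cdot 68923 = 1146396259$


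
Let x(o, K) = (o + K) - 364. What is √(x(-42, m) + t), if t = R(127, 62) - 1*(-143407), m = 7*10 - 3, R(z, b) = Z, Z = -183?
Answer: 41*√85 ≈ 378.00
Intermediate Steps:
R(z, b) = -183
m = 67 (m = 70 - 3 = 67)
x(o, K) = -364 + K + o (x(o, K) = (K + o) - 364 = -364 + K + o)
t = 143224 (t = -183 - 1*(-143407) = -183 + 143407 = 143224)
√(x(-42, m) + t) = √((-364 + 67 - 42) + 143224) = √(-339 + 143224) = √142885 = 41*√85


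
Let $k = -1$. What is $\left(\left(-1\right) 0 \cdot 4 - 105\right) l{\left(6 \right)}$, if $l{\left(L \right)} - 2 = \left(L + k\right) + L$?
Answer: $-1365$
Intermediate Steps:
$l{\left(L \right)} = 1 + 2 L$ ($l{\left(L \right)} = 2 + \left(\left(L - 1\right) + L\right) = 2 + \left(\left(-1 + L\right) + L\right) = 2 + \left(-1 + 2 L\right) = 1 + 2 L$)
$\left(\left(-1\right) 0 \cdot 4 - 105\right) l{\left(6 \right)} = \left(\left(-1\right) 0 \cdot 4 - 105\right) \left(1 + 2 \cdot 6\right) = \left(0 \cdot 4 - 105\right) \left(1 + 12\right) = \left(0 - 105\right) 13 = \left(-105\right) 13 = -1365$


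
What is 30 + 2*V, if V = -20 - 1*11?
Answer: -32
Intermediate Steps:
V = -31 (V = -20 - 11 = -31)
30 + 2*V = 30 + 2*(-31) = 30 - 62 = -32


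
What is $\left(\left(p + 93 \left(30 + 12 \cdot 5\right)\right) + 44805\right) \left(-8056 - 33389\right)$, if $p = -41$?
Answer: $-2202138630$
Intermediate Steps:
$\left(\left(p + 93 \left(30 + 12 \cdot 5\right)\right) + 44805\right) \left(-8056 - 33389\right) = \left(\left(-41 + 93 \left(30 + 12 \cdot 5\right)\right) + 44805\right) \left(-8056 - 33389\right) = \left(\left(-41 + 93 \left(30 + 60\right)\right) + 44805\right) \left(-41445\right) = \left(\left(-41 + 93 \cdot 90\right) + 44805\right) \left(-41445\right) = \left(\left(-41 + 8370\right) + 44805\right) \left(-41445\right) = \left(8329 + 44805\right) \left(-41445\right) = 53134 \left(-41445\right) = -2202138630$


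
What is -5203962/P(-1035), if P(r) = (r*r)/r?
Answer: 578218/115 ≈ 5028.0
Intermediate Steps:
P(r) = r (P(r) = r²/r = r)
-5203962/P(-1035) = -5203962/(-1035) = -5203962*(-1/1035) = 578218/115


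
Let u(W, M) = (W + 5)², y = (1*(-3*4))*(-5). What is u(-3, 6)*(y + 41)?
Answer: 404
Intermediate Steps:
y = 60 (y = (1*(-12))*(-5) = -12*(-5) = 60)
u(W, M) = (5 + W)²
u(-3, 6)*(y + 41) = (5 - 3)²*(60 + 41) = 2²*101 = 4*101 = 404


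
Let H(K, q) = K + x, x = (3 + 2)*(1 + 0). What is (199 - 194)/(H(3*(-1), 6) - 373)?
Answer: -5/371 ≈ -0.013477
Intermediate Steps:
x = 5 (x = 5*1 = 5)
H(K, q) = 5 + K (H(K, q) = K + 5 = 5 + K)
(199 - 194)/(H(3*(-1), 6) - 373) = (199 - 194)/((5 + 3*(-1)) - 373) = 5/((5 - 3) - 373) = 5/(2 - 373) = 5/(-371) = 5*(-1/371) = -5/371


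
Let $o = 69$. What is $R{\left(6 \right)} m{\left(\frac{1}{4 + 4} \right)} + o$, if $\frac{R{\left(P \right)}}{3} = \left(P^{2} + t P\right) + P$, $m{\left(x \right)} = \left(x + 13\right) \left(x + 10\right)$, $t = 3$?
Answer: $\frac{383829}{16} \approx 23989.0$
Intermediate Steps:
$m{\left(x \right)} = \left(10 + x\right) \left(13 + x\right)$ ($m{\left(x \right)} = \left(13 + x\right) \left(10 + x\right) = \left(10 + x\right) \left(13 + x\right)$)
$R{\left(P \right)} = 3 P^{2} + 12 P$ ($R{\left(P \right)} = 3 \left(\left(P^{2} + 3 P\right) + P\right) = 3 \left(P^{2} + 4 P\right) = 3 P^{2} + 12 P$)
$R{\left(6 \right)} m{\left(\frac{1}{4 + 4} \right)} + o = 3 \cdot 6 \left(4 + 6\right) \left(130 + \left(\frac{1}{4 + 4}\right)^{2} + \frac{23}{4 + 4}\right) + 69 = 3 \cdot 6 \cdot 10 \left(130 + \left(\frac{1}{8}\right)^{2} + \frac{23}{8}\right) + 69 = 180 \left(130 + \left(\frac{1}{8}\right)^{2} + 23 \cdot \frac{1}{8}\right) + 69 = 180 \left(130 + \frac{1}{64} + \frac{23}{8}\right) + 69 = 180 \cdot \frac{8505}{64} + 69 = \frac{382725}{16} + 69 = \frac{383829}{16}$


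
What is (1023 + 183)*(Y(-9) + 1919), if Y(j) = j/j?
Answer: 2315520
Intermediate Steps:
Y(j) = 1
(1023 + 183)*(Y(-9) + 1919) = (1023 + 183)*(1 + 1919) = 1206*1920 = 2315520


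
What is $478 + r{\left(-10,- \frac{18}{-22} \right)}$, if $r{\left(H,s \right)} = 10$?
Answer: $488$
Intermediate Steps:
$478 + r{\left(-10,- \frac{18}{-22} \right)} = 478 + 10 = 488$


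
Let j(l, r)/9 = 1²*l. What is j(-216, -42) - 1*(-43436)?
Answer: 41492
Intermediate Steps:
j(l, r) = 9*l (j(l, r) = 9*(1²*l) = 9*(1*l) = 9*l)
j(-216, -42) - 1*(-43436) = 9*(-216) - 1*(-43436) = -1944 + 43436 = 41492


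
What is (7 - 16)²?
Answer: 81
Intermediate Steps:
(7 - 16)² = (-9)² = 81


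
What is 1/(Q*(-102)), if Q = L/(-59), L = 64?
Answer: 59/6528 ≈ 0.0090380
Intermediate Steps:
Q = -64/59 (Q = 64/(-59) = 64*(-1/59) = -64/59 ≈ -1.0847)
1/(Q*(-102)) = 1/(-64/59*(-102)) = 1/(6528/59) = 59/6528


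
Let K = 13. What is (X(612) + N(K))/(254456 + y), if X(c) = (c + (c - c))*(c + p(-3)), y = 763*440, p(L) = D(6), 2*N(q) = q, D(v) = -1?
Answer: 747877/1180352 ≈ 0.63361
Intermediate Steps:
N(q) = q/2
p(L) = -1
y = 335720
X(c) = c*(-1 + c) (X(c) = (c + (c - c))*(c - 1) = (c + 0)*(-1 + c) = c*(-1 + c))
(X(612) + N(K))/(254456 + y) = (612*(-1 + 612) + (½)*13)/(254456 + 335720) = (612*611 + 13/2)/590176 = (373932 + 13/2)*(1/590176) = (747877/2)*(1/590176) = 747877/1180352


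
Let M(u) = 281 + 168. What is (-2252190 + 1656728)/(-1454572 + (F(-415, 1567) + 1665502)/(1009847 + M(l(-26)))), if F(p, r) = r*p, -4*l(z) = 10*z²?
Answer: 601592876752/1469547258115 ≈ 0.40937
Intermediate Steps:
l(z) = -5*z²/2
F(p, r) = p*r
M(u) = 449
(-2252190 + 1656728)/(-1454572 + (F(-415, 1567) + 1665502)/(1009847 + M(l(-26)))) = (-2252190 + 1656728)/(-1454572 + (-415*1567 + 1665502)/(1009847 + 449)) = -595462/(-1454572 + (-650305 + 1665502)/1010296) = -595462/(-1454572 + 1015197*(1/1010296)) = -595462/(-1454572 + 1015197/1010296) = -595462/(-1469547258115/1010296) = -595462*(-1010296/1469547258115) = 601592876752/1469547258115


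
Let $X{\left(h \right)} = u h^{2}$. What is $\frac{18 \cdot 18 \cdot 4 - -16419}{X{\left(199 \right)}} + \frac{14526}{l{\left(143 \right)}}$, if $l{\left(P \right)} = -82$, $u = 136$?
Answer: $- \frac{39115874253}{220815176} \approx -177.14$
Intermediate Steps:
$X{\left(h \right)} = 136 h^{2}$
$\frac{18 \cdot 18 \cdot 4 - -16419}{X{\left(199 \right)}} + \frac{14526}{l{\left(143 \right)}} = \frac{18 \cdot 18 \cdot 4 - -16419}{136 \cdot 199^{2}} + \frac{14526}{-82} = \frac{324 \cdot 4 + 16419}{136 \cdot 39601} + 14526 \left(- \frac{1}{82}\right) = \frac{1296 + 16419}{5385736} - \frac{7263}{41} = 17715 \cdot \frac{1}{5385736} - \frac{7263}{41} = \frac{17715}{5385736} - \frac{7263}{41} = - \frac{39115874253}{220815176}$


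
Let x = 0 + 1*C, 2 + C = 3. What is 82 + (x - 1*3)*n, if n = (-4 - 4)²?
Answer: -46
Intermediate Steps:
C = 1 (C = -2 + 3 = 1)
n = 64 (n = (-8)² = 64)
x = 1 (x = 0 + 1*1 = 0 + 1 = 1)
82 + (x - 1*3)*n = 82 + (1 - 1*3)*64 = 82 + (1 - 3)*64 = 82 - 2*64 = 82 - 128 = -46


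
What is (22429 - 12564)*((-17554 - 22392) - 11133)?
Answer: -503894335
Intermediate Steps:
(22429 - 12564)*((-17554 - 22392) - 11133) = 9865*(-39946 - 11133) = 9865*(-51079) = -503894335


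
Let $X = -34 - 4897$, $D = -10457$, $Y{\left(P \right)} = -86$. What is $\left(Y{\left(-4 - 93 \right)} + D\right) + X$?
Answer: $-15474$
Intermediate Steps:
$X = -4931$ ($X = -34 - 4897 = -4931$)
$\left(Y{\left(-4 - 93 \right)} + D\right) + X = \left(-86 - 10457\right) - 4931 = -10543 - 4931 = -15474$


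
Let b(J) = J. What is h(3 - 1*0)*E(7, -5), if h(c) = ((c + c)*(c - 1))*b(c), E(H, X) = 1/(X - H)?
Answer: -3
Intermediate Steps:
h(c) = 2*c²*(-1 + c) (h(c) = ((c + c)*(c - 1))*c = ((2*c)*(-1 + c))*c = (2*c*(-1 + c))*c = 2*c²*(-1 + c))
h(3 - 1*0)*E(7, -5) = (2*(3 - 1*0)²*(-1 + (3 - 1*0)))*(-1/(7 - 1*(-5))) = (2*(3 + 0)²*(-1 + (3 + 0)))*(-1/(7 + 5)) = (2*3²*(-1 + 3))*(-1/12) = (2*9*2)*(-1*1/12) = 36*(-1/12) = -3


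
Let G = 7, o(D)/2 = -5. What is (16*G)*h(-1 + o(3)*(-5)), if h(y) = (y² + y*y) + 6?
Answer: 538496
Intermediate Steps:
o(D) = -10 (o(D) = 2*(-5) = -10)
h(y) = 6 + 2*y² (h(y) = (y² + y²) + 6 = 2*y² + 6 = 6 + 2*y²)
(16*G)*h(-1 + o(3)*(-5)) = (16*7)*(6 + 2*(-1 - 10*(-5))²) = 112*(6 + 2*(-1 + 50)²) = 112*(6 + 2*49²) = 112*(6 + 2*2401) = 112*(6 + 4802) = 112*4808 = 538496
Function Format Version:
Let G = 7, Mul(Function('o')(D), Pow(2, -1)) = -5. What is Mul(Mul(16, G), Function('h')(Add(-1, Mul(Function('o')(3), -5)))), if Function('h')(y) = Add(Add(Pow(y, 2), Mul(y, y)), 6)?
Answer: 538496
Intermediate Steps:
Function('o')(D) = -10 (Function('o')(D) = Mul(2, -5) = -10)
Function('h')(y) = Add(6, Mul(2, Pow(y, 2))) (Function('h')(y) = Add(Add(Pow(y, 2), Pow(y, 2)), 6) = Add(Mul(2, Pow(y, 2)), 6) = Add(6, Mul(2, Pow(y, 2))))
Mul(Mul(16, G), Function('h')(Add(-1, Mul(Function('o')(3), -5)))) = Mul(Mul(16, 7), Add(6, Mul(2, Pow(Add(-1, Mul(-10, -5)), 2)))) = Mul(112, Add(6, Mul(2, Pow(Add(-1, 50), 2)))) = Mul(112, Add(6, Mul(2, Pow(49, 2)))) = Mul(112, Add(6, Mul(2, 2401))) = Mul(112, Add(6, 4802)) = Mul(112, 4808) = 538496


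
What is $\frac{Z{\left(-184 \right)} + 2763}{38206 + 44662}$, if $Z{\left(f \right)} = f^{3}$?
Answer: $- \frac{6226741}{82868} \approx -75.141$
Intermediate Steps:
$\frac{Z{\left(-184 \right)} + 2763}{38206 + 44662} = \frac{\left(-184\right)^{3} + 2763}{38206 + 44662} = \frac{-6229504 + 2763}{82868} = \left(-6226741\right) \frac{1}{82868} = - \frac{6226741}{82868}$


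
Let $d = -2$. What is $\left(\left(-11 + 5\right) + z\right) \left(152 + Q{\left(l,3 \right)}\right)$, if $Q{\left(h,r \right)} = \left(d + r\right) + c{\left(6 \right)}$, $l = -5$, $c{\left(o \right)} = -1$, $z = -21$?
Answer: $-4104$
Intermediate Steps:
$Q{\left(h,r \right)} = -3 + r$ ($Q{\left(h,r \right)} = \left(-2 + r\right) - 1 = -3 + r$)
$\left(\left(-11 + 5\right) + z\right) \left(152 + Q{\left(l,3 \right)}\right) = \left(\left(-11 + 5\right) - 21\right) \left(152 + \left(-3 + 3\right)\right) = \left(-6 - 21\right) \left(152 + 0\right) = \left(-27\right) 152 = -4104$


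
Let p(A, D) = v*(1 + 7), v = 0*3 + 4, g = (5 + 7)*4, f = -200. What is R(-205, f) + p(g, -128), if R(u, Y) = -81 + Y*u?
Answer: 40951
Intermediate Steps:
g = 48 (g = 12*4 = 48)
v = 4 (v = 0 + 4 = 4)
p(A, D) = 32 (p(A, D) = 4*(1 + 7) = 4*8 = 32)
R(-205, f) + p(g, -128) = (-81 - 200*(-205)) + 32 = (-81 + 41000) + 32 = 40919 + 32 = 40951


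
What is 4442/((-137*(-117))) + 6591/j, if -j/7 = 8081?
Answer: 145623475/906712443 ≈ 0.16061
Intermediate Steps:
j = -56567 (j = -7*8081 = -56567)
4442/((-137*(-117))) + 6591/j = 4442/((-137*(-117))) + 6591/(-56567) = 4442/16029 + 6591*(-1/56567) = 4442*(1/16029) - 6591/56567 = 4442/16029 - 6591/56567 = 145623475/906712443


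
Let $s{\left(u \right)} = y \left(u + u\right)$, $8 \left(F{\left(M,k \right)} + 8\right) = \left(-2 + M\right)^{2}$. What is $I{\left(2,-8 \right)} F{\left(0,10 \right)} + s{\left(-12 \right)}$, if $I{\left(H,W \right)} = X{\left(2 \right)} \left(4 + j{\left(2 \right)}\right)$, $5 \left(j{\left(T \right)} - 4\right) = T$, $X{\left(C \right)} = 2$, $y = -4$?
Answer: $-30$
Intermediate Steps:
$F{\left(M,k \right)} = -8 + \frac{\left(-2 + M\right)^{2}}{8}$
$j{\left(T \right)} = 4 + \frac{T}{5}$
$s{\left(u \right)} = - 8 u$ ($s{\left(u \right)} = - 4 \left(u + u\right) = - 4 \cdot 2 u = - 8 u$)
$I{\left(H,W \right)} = \frac{84}{5}$ ($I{\left(H,W \right)} = 2 \left(4 + \left(4 + \frac{1}{5} \cdot 2\right)\right) = 2 \left(4 + \left(4 + \frac{2}{5}\right)\right) = 2 \left(4 + \frac{22}{5}\right) = 2 \cdot \frac{42}{5} = \frac{84}{5}$)
$I{\left(2,-8 \right)} F{\left(0,10 \right)} + s{\left(-12 \right)} = \frac{84 \left(-8 + \frac{\left(-2 + 0\right)^{2}}{8}\right)}{5} - -96 = \frac{84 \left(-8 + \frac{\left(-2\right)^{2}}{8}\right)}{5} + 96 = \frac{84 \left(-8 + \frac{1}{8} \cdot 4\right)}{5} + 96 = \frac{84 \left(-8 + \frac{1}{2}\right)}{5} + 96 = \frac{84}{5} \left(- \frac{15}{2}\right) + 96 = -126 + 96 = -30$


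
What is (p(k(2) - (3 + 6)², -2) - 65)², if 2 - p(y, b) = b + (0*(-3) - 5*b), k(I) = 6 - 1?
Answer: 5041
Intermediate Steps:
k(I) = 5
p(y, b) = 2 + 4*b (p(y, b) = 2 - (b + (0*(-3) - 5*b)) = 2 - (b + (0 - 5*b)) = 2 - (b - 5*b) = 2 - (-4)*b = 2 + 4*b)
(p(k(2) - (3 + 6)², -2) - 65)² = ((2 + 4*(-2)) - 65)² = ((2 - 8) - 65)² = (-6 - 65)² = (-71)² = 5041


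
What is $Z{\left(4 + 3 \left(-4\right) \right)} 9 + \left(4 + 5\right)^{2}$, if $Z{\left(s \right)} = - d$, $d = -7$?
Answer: $144$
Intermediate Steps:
$Z{\left(s \right)} = 7$ ($Z{\left(s \right)} = \left(-1\right) \left(-7\right) = 7$)
$Z{\left(4 + 3 \left(-4\right) \right)} 9 + \left(4 + 5\right)^{2} = 7 \cdot 9 + \left(4 + 5\right)^{2} = 63 + 9^{2} = 63 + 81 = 144$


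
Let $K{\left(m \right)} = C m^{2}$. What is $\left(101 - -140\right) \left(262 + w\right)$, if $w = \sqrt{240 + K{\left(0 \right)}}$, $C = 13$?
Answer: $63142 + 964 \sqrt{15} \approx 66876.0$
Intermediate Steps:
$K{\left(m \right)} = 13 m^{2}$
$w = 4 \sqrt{15}$ ($w = \sqrt{240 + 13 \cdot 0^{2}} = \sqrt{240 + 13 \cdot 0} = \sqrt{240 + 0} = \sqrt{240} = 4 \sqrt{15} \approx 15.492$)
$\left(101 - -140\right) \left(262 + w\right) = \left(101 - -140\right) \left(262 + 4 \sqrt{15}\right) = \left(101 + 140\right) \left(262 + 4 \sqrt{15}\right) = 241 \left(262 + 4 \sqrt{15}\right) = 63142 + 964 \sqrt{15}$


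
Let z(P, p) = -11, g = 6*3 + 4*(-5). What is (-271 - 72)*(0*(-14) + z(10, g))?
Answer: 3773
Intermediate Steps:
g = -2 (g = 18 - 20 = -2)
(-271 - 72)*(0*(-14) + z(10, g)) = (-271 - 72)*(0*(-14) - 11) = -343*(0 - 11) = -343*(-11) = 3773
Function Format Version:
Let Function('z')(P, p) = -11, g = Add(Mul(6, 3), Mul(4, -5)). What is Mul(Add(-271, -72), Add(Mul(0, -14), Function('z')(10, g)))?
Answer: 3773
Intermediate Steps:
g = -2 (g = Add(18, -20) = -2)
Mul(Add(-271, -72), Add(Mul(0, -14), Function('z')(10, g))) = Mul(Add(-271, -72), Add(Mul(0, -14), -11)) = Mul(-343, Add(0, -11)) = Mul(-343, -11) = 3773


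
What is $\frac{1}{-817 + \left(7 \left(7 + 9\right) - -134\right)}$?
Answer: $- \frac{1}{571} \approx -0.0017513$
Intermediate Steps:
$\frac{1}{-817 + \left(7 \left(7 + 9\right) - -134\right)} = \frac{1}{-817 + \left(7 \cdot 16 + 134\right)} = \frac{1}{-817 + \left(112 + 134\right)} = \frac{1}{-817 + 246} = \frac{1}{-571} = - \frac{1}{571}$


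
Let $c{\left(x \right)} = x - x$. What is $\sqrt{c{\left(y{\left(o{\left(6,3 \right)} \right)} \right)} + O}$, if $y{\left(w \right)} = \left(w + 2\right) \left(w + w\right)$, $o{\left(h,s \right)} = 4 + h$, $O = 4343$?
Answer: $\sqrt{4343} \approx 65.901$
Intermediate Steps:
$y{\left(w \right)} = 2 w \left(2 + w\right)$ ($y{\left(w \right)} = \left(2 + w\right) 2 w = 2 w \left(2 + w\right)$)
$c{\left(x \right)} = 0$
$\sqrt{c{\left(y{\left(o{\left(6,3 \right)} \right)} \right)} + O} = \sqrt{0 + 4343} = \sqrt{4343}$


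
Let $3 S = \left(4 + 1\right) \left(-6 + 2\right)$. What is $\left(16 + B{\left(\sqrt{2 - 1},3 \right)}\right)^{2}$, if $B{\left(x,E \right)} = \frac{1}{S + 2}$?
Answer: $\frac{48841}{196} \approx 249.19$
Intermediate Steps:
$S = - \frac{20}{3}$ ($S = \frac{\left(4 + 1\right) \left(-6 + 2\right)}{3} = \frac{5 \left(-4\right)}{3} = \frac{1}{3} \left(-20\right) = - \frac{20}{3} \approx -6.6667$)
$B{\left(x,E \right)} = - \frac{3}{14}$ ($B{\left(x,E \right)} = \frac{1}{- \frac{20}{3} + 2} = \frac{1}{- \frac{14}{3}} = - \frac{3}{14}$)
$\left(16 + B{\left(\sqrt{2 - 1},3 \right)}\right)^{2} = \left(16 - \frac{3}{14}\right)^{2} = \left(\frac{221}{14}\right)^{2} = \frac{48841}{196}$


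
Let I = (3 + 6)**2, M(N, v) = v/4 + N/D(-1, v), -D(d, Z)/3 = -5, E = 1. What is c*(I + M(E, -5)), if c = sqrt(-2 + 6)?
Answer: 4789/30 ≈ 159.63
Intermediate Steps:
D(d, Z) = 15 (D(d, Z) = -3*(-5) = 15)
M(N, v) = v/4 + N/15
I = 81 (I = 9**2 = 81)
c = 2 (c = sqrt(4) = 2)
c*(I + M(E, -5)) = 2*(81 + ((1/4)*(-5) + (1/15)*1)) = 2*(81 + (-5/4 + 1/15)) = 2*(81 - 71/60) = 2*(4789/60) = 4789/30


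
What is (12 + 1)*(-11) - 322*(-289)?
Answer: 92915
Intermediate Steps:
(12 + 1)*(-11) - 322*(-289) = 13*(-11) + 93058 = -143 + 93058 = 92915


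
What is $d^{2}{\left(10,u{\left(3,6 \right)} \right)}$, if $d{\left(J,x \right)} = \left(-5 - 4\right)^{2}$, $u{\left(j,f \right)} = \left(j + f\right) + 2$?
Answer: $6561$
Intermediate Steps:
$u{\left(j,f \right)} = 2 + f + j$ ($u{\left(j,f \right)} = \left(f + j\right) + 2 = 2 + f + j$)
$d{\left(J,x \right)} = 81$ ($d{\left(J,x \right)} = \left(-9\right)^{2} = 81$)
$d^{2}{\left(10,u{\left(3,6 \right)} \right)} = 81^{2} = 6561$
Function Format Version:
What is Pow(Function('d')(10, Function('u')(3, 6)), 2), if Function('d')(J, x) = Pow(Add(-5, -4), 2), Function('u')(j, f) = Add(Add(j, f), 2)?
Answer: 6561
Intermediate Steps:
Function('u')(j, f) = Add(2, f, j) (Function('u')(j, f) = Add(Add(f, j), 2) = Add(2, f, j))
Function('d')(J, x) = 81 (Function('d')(J, x) = Pow(-9, 2) = 81)
Pow(Function('d')(10, Function('u')(3, 6)), 2) = Pow(81, 2) = 6561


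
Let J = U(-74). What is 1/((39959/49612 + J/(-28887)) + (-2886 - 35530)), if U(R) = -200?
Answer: -1433141844/55054412861071 ≈ -2.6031e-5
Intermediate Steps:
J = -200
1/((39959/49612 + J/(-28887)) + (-2886 - 35530)) = 1/((39959/49612 - 200/(-28887)) + (-2886 - 35530)) = 1/((39959*(1/49612) - 200*(-1/28887)) - 38416) = 1/((39959/49612 + 200/28887) - 38416) = 1/(1164218033/1433141844 - 38416) = 1/(-55054412861071/1433141844) = -1433141844/55054412861071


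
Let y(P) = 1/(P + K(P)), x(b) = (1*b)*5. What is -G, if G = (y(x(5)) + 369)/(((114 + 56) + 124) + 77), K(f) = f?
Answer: -18451/18550 ≈ -0.99466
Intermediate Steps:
x(b) = 5*b (x(b) = b*5 = 5*b)
y(P) = 1/(2*P) (y(P) = 1/(P + P) = 1/(2*P))
G = 18451/18550 (G = (1/(2*((5*5))) + 369)/(((114 + 56) + 124) + 77) = ((½)/25 + 369)/((170 + 124) + 77) = ((½)*(1/25) + 369)/(294 + 77) = (1/50 + 369)/371 = (18451/50)*(1/371) = 18451/18550 ≈ 0.99466)
-G = -1*18451/18550 = -18451/18550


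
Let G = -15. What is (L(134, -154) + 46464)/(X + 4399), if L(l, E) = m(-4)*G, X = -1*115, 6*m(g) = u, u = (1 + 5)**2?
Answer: 7729/714 ≈ 10.825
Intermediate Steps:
u = 36 (u = 6**2 = 36)
m(g) = 6 (m(g) = (1/6)*36 = 6)
X = -115
L(l, E) = -90 (L(l, E) = 6*(-15) = -90)
(L(134, -154) + 46464)/(X + 4399) = (-90 + 46464)/(-115 + 4399) = 46374/4284 = 46374*(1/4284) = 7729/714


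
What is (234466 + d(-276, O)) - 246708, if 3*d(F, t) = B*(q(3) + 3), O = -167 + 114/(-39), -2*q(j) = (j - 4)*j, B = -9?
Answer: -24511/2 ≈ -12256.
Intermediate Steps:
q(j) = -j*(-4 + j)/2 (q(j) = -(j - 4)*j/2 = -(-4 + j)*j/2 = -j*(-4 + j)/2)
O = -2209/13 (O = -167 + 114*(-1/39) = -167 - 38/13 = -2209/13 ≈ -169.92)
d(F, t) = -27/2 (d(F, t) = (-9*((½)*3*(4 - 1*3) + 3))/3 = (-9*((½)*3*(4 - 3) + 3))/3 = (-9*((½)*3*1 + 3))/3 = (-9*(3/2 + 3))/3 = (-9*9/2)/3 = (⅓)*(-81/2) = -27/2)
(234466 + d(-276, O)) - 246708 = (234466 - 27/2) - 246708 = 468905/2 - 246708 = -24511/2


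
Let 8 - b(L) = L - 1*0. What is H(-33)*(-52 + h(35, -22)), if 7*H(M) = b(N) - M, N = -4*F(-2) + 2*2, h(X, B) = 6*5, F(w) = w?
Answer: -638/7 ≈ -91.143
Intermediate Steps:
h(X, B) = 30
N = 12 (N = -4*(-2) + 2*2 = 8 + 4 = 12)
b(L) = 8 - L (b(L) = 8 - (L - 1*0) = 8 - (L + 0) = 8 - L)
H(M) = -4/7 - M/7 (H(M) = ((8 - 1*12) - M)/7 = ((8 - 12) - M)/7 = (-4 - M)/7 = -4/7 - M/7)
H(-33)*(-52 + h(35, -22)) = (-4/7 - ⅐*(-33))*(-52 + 30) = (-4/7 + 33/7)*(-22) = (29/7)*(-22) = -638/7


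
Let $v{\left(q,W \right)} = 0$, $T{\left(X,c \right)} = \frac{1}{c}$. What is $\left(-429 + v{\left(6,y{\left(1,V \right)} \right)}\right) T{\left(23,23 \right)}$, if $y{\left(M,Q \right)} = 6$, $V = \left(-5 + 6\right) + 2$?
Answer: $- \frac{429}{23} \approx -18.652$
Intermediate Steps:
$V = 3$ ($V = 1 + 2 = 3$)
$\left(-429 + v{\left(6,y{\left(1,V \right)} \right)}\right) T{\left(23,23 \right)} = \frac{-429 + 0}{23} = \left(-429\right) \frac{1}{23} = - \frac{429}{23}$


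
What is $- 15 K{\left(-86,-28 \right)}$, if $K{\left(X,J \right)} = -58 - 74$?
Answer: $1980$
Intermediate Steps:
$K{\left(X,J \right)} = -132$
$- 15 K{\left(-86,-28 \right)} = \left(-15\right) \left(-132\right) = 1980$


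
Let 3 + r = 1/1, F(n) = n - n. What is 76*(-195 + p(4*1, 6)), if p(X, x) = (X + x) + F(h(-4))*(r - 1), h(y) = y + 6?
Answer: -14060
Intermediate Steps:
h(y) = 6 + y
F(n) = 0
r = -2 (r = -3 + 1/1 = -3 + 1 = -2)
p(X, x) = X + x (p(X, x) = (X + x) + 0*(-2 - 1) = (X + x) + 0*(-3) = (X + x) + 0 = X + x)
76*(-195 + p(4*1, 6)) = 76*(-195 + (4*1 + 6)) = 76*(-195 + (4 + 6)) = 76*(-195 + 10) = 76*(-185) = -14060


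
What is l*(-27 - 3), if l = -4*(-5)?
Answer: -600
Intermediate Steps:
l = 20
l*(-27 - 3) = 20*(-27 - 3) = 20*(-30) = -600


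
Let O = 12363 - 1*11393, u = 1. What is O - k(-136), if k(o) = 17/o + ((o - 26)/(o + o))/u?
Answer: 16482/17 ≈ 969.53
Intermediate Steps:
k(o) = 17/o + (-26 + o)/(2*o) (k(o) = 17/o + ((o - 26)/(o + o))/1 = 17/o + ((-26 + o)/((2*o)))*1 = 17/o + ((-26 + o)*(1/(2*o)))*1 = 17/o + ((-26 + o)/(2*o))*1 = 17/o + (-26 + o)/(2*o))
O = 970 (O = 12363 - 11393 = 970)
O - k(-136) = 970 - (8 - 136)/(2*(-136)) = 970 - (-1)*(-128)/(2*136) = 970 - 1*8/17 = 970 - 8/17 = 16482/17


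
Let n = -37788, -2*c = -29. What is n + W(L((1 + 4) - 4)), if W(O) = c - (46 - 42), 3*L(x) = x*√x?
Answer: -75555/2 ≈ -37778.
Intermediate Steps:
c = 29/2 (c = -½*(-29) = 29/2 ≈ 14.500)
L(x) = x^(3/2)/3 (L(x) = (x*√x)/3 = x^(3/2)/3)
W(O) = 21/2 (W(O) = 29/2 - (46 - 42) = 29/2 - 1*4 = 29/2 - 4 = 21/2)
n + W(L((1 + 4) - 4)) = -37788 + 21/2 = -75555/2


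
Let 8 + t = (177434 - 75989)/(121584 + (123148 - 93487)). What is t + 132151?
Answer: 1332404632/10083 ≈ 1.3214e+5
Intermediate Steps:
t = -73901/10083 (t = -8 + (177434 - 75989)/(121584 + (123148 - 93487)) = -8 + 101445/(121584 + 29661) = -8 + 101445/151245 = -8 + 101445*(1/151245) = -8 + 6763/10083 = -73901/10083 ≈ -7.3293)
t + 132151 = -73901/10083 + 132151 = 1332404632/10083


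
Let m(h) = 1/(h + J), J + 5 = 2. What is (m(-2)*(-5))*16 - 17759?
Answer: -17743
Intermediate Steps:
J = -3 (J = -5 + 2 = -3)
m(h) = 1/(-3 + h) (m(h) = 1/(h - 3) = 1/(-3 + h))
(m(-2)*(-5))*16 - 17759 = (-5/(-3 - 2))*16 - 17759 = (-5/(-5))*16 - 17759 = -⅕*(-5)*16 - 17759 = 1*16 - 17759 = 16 - 17759 = -17743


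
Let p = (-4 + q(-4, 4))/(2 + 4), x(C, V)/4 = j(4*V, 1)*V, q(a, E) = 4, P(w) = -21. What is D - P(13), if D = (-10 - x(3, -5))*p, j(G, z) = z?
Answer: 21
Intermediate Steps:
x(C, V) = 4*V (x(C, V) = 4*(1*V) = 4*V)
p = 0 (p = (-4 + 4)/(2 + 4) = 0/6 = 0*(1/6) = 0)
D = 0 (D = (-10 - 4*(-5))*0 = (-10 - 1*(-20))*0 = (-10 + 20)*0 = 10*0 = 0)
D - P(13) = 0 - 1*(-21) = 0 + 21 = 21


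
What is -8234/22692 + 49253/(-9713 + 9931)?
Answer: 139481758/618357 ≈ 225.57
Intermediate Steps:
-8234/22692 + 49253/(-9713 + 9931) = -8234*1/22692 + 49253/218 = -4117/11346 + 49253*(1/218) = -4117/11346 + 49253/218 = 139481758/618357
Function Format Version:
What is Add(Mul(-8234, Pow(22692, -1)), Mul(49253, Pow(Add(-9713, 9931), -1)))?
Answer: Rational(139481758, 618357) ≈ 225.57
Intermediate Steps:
Add(Mul(-8234, Pow(22692, -1)), Mul(49253, Pow(Add(-9713, 9931), -1))) = Add(Mul(-8234, Rational(1, 22692)), Mul(49253, Pow(218, -1))) = Add(Rational(-4117, 11346), Mul(49253, Rational(1, 218))) = Add(Rational(-4117, 11346), Rational(49253, 218)) = Rational(139481758, 618357)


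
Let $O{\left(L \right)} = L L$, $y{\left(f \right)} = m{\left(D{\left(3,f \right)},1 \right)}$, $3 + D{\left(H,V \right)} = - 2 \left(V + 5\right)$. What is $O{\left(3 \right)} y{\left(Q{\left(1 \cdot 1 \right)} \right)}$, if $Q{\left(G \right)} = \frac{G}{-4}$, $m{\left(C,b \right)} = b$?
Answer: $9$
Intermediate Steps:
$D{\left(H,V \right)} = -13 - 2 V$ ($D{\left(H,V \right)} = -3 - 2 \left(V + 5\right) = -3 - 2 \left(5 + V\right) = -3 - \left(10 + 2 V\right) = -13 - 2 V$)
$Q{\left(G \right)} = - \frac{G}{4}$ ($Q{\left(G \right)} = G \left(- \frac{1}{4}\right) = - \frac{G}{4}$)
$y{\left(f \right)} = 1$
$O{\left(L \right)} = L^{2}$
$O{\left(3 \right)} y{\left(Q{\left(1 \cdot 1 \right)} \right)} = 3^{2} \cdot 1 = 9 \cdot 1 = 9$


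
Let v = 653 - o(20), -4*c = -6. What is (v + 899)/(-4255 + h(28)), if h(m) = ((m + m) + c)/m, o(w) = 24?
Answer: -85568/238165 ≈ -0.35928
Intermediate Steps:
c = 3/2 (c = -¼*(-6) = 3/2 ≈ 1.5000)
h(m) = (3/2 + 2*m)/m (h(m) = ((m + m) + 3/2)/m = (2*m + 3/2)/m = (3/2 + 2*m)/m)
v = 629 (v = 653 - 1*24 = 653 - 24 = 629)
(v + 899)/(-4255 + h(28)) = (629 + 899)/(-4255 + (2 + (3/2)/28)) = 1528/(-4255 + (2 + (3/2)*(1/28))) = 1528/(-4255 + (2 + 3/56)) = 1528/(-4255 + 115/56) = 1528/(-238165/56) = 1528*(-56/238165) = -85568/238165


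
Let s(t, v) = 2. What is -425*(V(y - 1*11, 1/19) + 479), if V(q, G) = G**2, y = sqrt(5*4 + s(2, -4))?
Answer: -73491000/361 ≈ -2.0358e+5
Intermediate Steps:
y = sqrt(22) (y = sqrt(5*4 + 2) = sqrt(20 + 2) = sqrt(22) ≈ 4.6904)
-425*(V(y - 1*11, 1/19) + 479) = -425*((1/19)**2 + 479) = -425*(1/361 + 479) = -425*172920/361 = -73491000/361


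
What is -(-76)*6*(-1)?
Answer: -456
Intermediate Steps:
-(-76)*6*(-1) = -19*(-24)*(-1) = 456*(-1) = -456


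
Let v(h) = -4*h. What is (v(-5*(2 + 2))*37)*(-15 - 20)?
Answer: -103600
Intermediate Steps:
(v(-5*(2 + 2))*37)*(-15 - 20) = (-(-20)*(2 + 2)*37)*(-15 - 20) = (-(-20)*4*37)*(-35) = (-4*(-20)*37)*(-35) = (80*37)*(-35) = 2960*(-35) = -103600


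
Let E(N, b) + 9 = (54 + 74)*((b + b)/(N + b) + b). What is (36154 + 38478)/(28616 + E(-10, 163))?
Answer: 11418696/7610791 ≈ 1.5003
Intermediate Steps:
E(N, b) = -9 + 128*b + 256*b/(N + b) (E(N, b) = -9 + (54 + 74)*((b + b)/(N + b) + b) = -9 + 128*((2*b)/(N + b) + b) = -9 + 128*(2*b/(N + b) + b) = -9 + 128*(b + 2*b/(N + b)) = -9 + (128*b + 256*b/(N + b)) = -9 + 128*b + 256*b/(N + b))
(36154 + 38478)/(28616 + E(-10, 163)) = (36154 + 38478)/(28616 + (-9*(-10) + 128*163² + 247*163 + 128*(-10)*163)/(-10 + 163)) = 74632/(28616 + (90 + 128*26569 + 40261 - 208640)/153) = 74632/(28616 + (90 + 3400832 + 40261 - 208640)/153) = 74632/(28616 + (1/153)*3232543) = 74632/(28616 + 3232543/153) = 74632/(7610791/153) = 74632*(153/7610791) = 11418696/7610791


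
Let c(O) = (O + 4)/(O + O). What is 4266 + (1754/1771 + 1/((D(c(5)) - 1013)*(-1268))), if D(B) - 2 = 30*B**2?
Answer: 186850425875/43789746 ≈ 4267.0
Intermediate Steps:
c(O) = (4 + O)/(2*O) (c(O) = (4 + O)/((2*O)) = (4 + O)*(1/(2*O)) = (4 + O)/(2*O))
D(B) = 2 + 30*B**2
4266 + (1754/1771 + 1/((D(c(5)) - 1013)*(-1268))) = 4266 + (1754/1771 + 1/((2 + 30*((1/2)*(4 + 5)/5)**2) - 1013*(-1268))) = 4266 + (1754*(1/1771) - 1/1268/((2 + 30*((1/2)*(1/5)*9)**2) - 1013)) = 4266 + (1754/1771 - 1/1268/((2 + 30*(9/10)**2) - 1013)) = 4266 + (1754/1771 - 1/1268/((2 + 30*(81/100)) - 1013)) = 4266 + (1754/1771 - 1/1268/((2 + 243/10) - 1013)) = 4266 + (1754/1771 - 1/1268/(263/10 - 1013)) = 4266 + (1754/1771 - 1/1268/(-9867/10)) = 4266 + (1754/1771 - 10/9867*(-1/1268)) = 4266 + (1754/1771 + 5/6255678) = 4266 + 43369439/43789746 = 186850425875/43789746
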